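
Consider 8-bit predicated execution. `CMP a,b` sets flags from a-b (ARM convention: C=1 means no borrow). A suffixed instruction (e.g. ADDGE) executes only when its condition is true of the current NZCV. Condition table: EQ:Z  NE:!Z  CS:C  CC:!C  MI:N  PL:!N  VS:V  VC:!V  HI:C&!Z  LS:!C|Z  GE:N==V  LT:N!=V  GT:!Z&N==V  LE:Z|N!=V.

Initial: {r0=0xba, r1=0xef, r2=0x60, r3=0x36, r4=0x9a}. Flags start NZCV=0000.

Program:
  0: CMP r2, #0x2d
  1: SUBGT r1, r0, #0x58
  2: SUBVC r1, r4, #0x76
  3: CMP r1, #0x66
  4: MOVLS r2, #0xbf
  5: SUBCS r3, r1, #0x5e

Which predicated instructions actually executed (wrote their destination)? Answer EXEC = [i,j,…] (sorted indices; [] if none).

EXEC = [1,2,4]

0: ✓ CMP  NZCV=0010
1: ✓ SUBGT  r1←0x62
2: ✓ SUBVC  r1←0x24
3: ✓ CMP  NZCV=1000
4: ✓ MOVLS  r2←0xbf
5: · SUBCS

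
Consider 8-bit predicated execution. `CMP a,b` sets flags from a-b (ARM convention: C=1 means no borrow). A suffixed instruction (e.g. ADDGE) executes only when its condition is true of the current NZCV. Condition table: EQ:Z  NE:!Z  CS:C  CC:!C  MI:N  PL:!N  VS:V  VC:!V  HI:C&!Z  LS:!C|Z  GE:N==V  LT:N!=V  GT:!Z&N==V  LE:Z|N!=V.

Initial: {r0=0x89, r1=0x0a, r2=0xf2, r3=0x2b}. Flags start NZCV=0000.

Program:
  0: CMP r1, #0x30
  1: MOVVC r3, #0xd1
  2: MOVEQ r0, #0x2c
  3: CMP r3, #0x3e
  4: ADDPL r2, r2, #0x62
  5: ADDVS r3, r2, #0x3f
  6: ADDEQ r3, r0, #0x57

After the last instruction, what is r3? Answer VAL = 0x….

0: ✓ CMP  NZCV=1000
1: ✓ MOVVC  r3←0xd1
2: · MOVEQ
3: ✓ CMP  NZCV=1010
4: · ADDPL
5: · ADDVS
6: · ADDEQ

VAL = 0xd1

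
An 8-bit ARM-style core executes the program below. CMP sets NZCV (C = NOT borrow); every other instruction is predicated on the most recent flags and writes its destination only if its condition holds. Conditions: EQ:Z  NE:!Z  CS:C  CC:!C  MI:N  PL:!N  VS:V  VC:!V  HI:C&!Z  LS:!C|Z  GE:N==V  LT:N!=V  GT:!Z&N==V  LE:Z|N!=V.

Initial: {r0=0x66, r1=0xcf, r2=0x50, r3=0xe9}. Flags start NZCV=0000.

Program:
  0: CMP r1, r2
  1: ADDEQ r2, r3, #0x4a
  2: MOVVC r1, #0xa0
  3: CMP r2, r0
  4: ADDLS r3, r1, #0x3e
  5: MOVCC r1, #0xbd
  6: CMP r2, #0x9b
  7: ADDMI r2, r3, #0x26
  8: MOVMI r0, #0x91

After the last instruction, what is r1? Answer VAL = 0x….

VAL = 0xbd

0: ✓ CMP  NZCV=0011
1: · ADDEQ
2: · MOVVC
3: ✓ CMP  NZCV=1000
4: ✓ ADDLS  r3←0x0d
5: ✓ MOVCC  r1←0xbd
6: ✓ CMP  NZCV=1001
7: ✓ ADDMI  r2←0x33
8: ✓ MOVMI  r0←0x91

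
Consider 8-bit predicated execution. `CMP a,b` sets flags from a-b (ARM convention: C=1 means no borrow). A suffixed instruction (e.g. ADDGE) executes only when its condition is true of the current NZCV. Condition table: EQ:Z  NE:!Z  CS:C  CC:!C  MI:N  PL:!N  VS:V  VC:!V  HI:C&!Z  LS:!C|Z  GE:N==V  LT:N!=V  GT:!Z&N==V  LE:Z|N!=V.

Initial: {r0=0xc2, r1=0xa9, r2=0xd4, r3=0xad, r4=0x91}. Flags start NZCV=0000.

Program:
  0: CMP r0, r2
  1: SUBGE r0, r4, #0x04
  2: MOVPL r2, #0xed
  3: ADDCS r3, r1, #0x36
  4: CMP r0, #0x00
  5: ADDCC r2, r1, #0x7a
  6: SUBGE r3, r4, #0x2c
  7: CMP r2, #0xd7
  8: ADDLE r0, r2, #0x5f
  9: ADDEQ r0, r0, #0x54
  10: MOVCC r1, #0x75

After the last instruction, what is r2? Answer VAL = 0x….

0: ✓ CMP  NZCV=1000
1: · SUBGE
2: · MOVPL
3: · ADDCS
4: ✓ CMP  NZCV=1010
5: · ADDCC
6: · SUBGE
7: ✓ CMP  NZCV=1000
8: ✓ ADDLE  r0←0x33
9: · ADDEQ
10: ✓ MOVCC  r1←0x75

VAL = 0xd4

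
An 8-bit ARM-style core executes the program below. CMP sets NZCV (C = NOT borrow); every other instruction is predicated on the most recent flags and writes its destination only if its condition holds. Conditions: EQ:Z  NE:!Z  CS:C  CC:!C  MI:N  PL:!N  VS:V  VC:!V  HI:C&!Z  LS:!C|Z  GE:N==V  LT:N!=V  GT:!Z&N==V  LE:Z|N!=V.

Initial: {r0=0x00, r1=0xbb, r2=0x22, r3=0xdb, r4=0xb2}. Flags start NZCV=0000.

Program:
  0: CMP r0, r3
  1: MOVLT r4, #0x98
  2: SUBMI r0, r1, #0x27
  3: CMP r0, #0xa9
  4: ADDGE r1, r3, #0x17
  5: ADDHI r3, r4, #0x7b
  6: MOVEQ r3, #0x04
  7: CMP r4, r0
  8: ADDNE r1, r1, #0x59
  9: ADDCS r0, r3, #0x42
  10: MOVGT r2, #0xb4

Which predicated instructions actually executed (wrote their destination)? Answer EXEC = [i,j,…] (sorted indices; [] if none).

[0] flags=0000 → (cmp)
[1] flags=0000 LT?F → skip
[2] flags=0000 MI?F → skip
[3] flags=0000 → (cmp)
[4] flags=0000 GE?T → r1=0xf2
[5] flags=0000 HI?F → skip
[6] flags=0000 EQ?F → skip
[7] flags=1010 → (cmp)
[8] flags=1010 NE?T → r1=0x4b
[9] flags=1010 CS?T → r0=0x1d
[10] flags=1010 GT?F → skip

EXEC = [4,8,9]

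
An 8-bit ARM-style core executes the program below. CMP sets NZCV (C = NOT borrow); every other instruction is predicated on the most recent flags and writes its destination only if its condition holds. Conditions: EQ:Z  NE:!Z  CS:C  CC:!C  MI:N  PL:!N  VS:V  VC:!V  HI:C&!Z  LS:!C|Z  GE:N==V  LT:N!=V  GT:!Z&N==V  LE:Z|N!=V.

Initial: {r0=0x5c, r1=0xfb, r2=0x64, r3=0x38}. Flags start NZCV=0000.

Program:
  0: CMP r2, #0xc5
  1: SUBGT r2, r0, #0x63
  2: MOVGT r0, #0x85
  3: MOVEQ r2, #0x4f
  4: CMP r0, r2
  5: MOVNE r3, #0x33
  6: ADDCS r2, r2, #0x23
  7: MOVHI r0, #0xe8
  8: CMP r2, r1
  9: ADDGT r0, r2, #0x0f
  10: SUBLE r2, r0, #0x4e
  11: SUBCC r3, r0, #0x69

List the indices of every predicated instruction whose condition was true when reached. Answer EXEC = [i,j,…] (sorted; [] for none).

EXEC = [1,2,5,10,11]

0: ✓ CMP  NZCV=1001
1: ✓ SUBGT  r2←0xf9
2: ✓ MOVGT  r0←0x85
3: · MOVEQ
4: ✓ CMP  NZCV=1000
5: ✓ MOVNE  r3←0x33
6: · ADDCS
7: · MOVHI
8: ✓ CMP  NZCV=1000
9: · ADDGT
10: ✓ SUBLE  r2←0x37
11: ✓ SUBCC  r3←0x1c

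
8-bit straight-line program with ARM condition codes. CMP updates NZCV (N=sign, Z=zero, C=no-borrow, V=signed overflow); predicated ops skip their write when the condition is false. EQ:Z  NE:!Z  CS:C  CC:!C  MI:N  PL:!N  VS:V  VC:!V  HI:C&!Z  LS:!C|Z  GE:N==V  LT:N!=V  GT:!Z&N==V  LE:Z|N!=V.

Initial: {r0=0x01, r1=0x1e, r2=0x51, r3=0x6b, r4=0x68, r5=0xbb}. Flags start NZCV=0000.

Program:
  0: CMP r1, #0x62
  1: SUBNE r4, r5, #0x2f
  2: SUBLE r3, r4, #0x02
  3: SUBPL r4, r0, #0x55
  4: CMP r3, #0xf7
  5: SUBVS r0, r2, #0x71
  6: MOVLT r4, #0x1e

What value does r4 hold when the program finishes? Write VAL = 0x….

VAL = 0x1e

0: ✓ CMP  NZCV=1000
1: ✓ SUBNE  r4←0x8c
2: ✓ SUBLE  r3←0x8a
3: · SUBPL
4: ✓ CMP  NZCV=1000
5: · SUBVS
6: ✓ MOVLT  r4←0x1e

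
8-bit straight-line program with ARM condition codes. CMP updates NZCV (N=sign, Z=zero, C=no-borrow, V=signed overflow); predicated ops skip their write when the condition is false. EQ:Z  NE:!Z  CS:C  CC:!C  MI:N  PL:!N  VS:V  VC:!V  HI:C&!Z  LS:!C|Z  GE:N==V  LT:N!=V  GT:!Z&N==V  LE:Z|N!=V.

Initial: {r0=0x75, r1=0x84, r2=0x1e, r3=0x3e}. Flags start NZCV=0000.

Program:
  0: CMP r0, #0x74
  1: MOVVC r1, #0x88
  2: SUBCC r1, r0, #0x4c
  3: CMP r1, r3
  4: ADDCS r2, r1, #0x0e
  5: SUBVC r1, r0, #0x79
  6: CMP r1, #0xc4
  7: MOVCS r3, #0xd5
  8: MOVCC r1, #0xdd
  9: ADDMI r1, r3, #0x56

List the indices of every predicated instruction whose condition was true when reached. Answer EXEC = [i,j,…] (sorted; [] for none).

[0] flags=0010 → (cmp)
[1] flags=0010 VC?T → r1=0x88
[2] flags=0010 CC?F → skip
[3] flags=0011 → (cmp)
[4] flags=0011 CS?T → r2=0x96
[5] flags=0011 VC?F → skip
[6] flags=1000 → (cmp)
[7] flags=1000 CS?F → skip
[8] flags=1000 CC?T → r1=0xdd
[9] flags=1000 MI?T → r1=0x94

EXEC = [1,4,8,9]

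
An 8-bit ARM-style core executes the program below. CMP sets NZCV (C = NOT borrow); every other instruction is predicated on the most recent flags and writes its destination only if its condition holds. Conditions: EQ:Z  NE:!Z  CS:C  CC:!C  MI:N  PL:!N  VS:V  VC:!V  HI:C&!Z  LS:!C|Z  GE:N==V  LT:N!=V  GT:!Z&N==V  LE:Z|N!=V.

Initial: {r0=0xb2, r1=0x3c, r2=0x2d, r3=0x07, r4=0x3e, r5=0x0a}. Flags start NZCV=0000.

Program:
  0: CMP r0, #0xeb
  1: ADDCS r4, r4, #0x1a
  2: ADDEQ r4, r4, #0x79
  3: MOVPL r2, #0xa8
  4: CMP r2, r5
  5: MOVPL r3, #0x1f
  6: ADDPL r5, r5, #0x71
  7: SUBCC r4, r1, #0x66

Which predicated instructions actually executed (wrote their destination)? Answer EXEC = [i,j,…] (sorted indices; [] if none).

EXEC = [5,6]

0: ✓ CMP  NZCV=1000
1: · ADDCS
2: · ADDEQ
3: · MOVPL
4: ✓ CMP  NZCV=0010
5: ✓ MOVPL  r3←0x1f
6: ✓ ADDPL  r5←0x7b
7: · SUBCC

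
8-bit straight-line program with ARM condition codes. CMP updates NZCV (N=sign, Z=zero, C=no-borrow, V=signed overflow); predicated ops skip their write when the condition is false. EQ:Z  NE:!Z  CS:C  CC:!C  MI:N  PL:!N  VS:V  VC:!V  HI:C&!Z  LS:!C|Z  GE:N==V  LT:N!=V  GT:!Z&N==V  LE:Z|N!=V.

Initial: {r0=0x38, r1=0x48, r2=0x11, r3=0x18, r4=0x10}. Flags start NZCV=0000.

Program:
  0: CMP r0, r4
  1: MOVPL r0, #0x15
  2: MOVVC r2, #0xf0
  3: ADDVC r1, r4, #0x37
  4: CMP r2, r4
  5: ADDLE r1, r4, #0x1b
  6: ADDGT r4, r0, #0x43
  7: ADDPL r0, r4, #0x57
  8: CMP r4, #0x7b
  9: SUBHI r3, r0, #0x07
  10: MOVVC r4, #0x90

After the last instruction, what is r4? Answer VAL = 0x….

VAL = 0x90

0: ✓ CMP  NZCV=0010
1: ✓ MOVPL  r0←0x15
2: ✓ MOVVC  r2←0xf0
3: ✓ ADDVC  r1←0x47
4: ✓ CMP  NZCV=1010
5: ✓ ADDLE  r1←0x2b
6: · ADDGT
7: · ADDPL
8: ✓ CMP  NZCV=1000
9: · SUBHI
10: ✓ MOVVC  r4←0x90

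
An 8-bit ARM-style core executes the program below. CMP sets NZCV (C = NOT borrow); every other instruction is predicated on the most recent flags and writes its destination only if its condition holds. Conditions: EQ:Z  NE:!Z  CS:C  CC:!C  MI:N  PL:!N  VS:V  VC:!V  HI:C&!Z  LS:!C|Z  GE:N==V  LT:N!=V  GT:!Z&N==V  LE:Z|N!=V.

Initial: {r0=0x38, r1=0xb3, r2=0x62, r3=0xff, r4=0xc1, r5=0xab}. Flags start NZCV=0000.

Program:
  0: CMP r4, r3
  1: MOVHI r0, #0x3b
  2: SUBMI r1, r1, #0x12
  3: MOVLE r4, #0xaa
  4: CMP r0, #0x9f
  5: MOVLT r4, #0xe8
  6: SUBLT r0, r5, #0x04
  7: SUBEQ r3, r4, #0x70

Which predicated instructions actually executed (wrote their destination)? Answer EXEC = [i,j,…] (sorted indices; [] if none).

0: ✓ CMP  NZCV=1000
1: · MOVHI
2: ✓ SUBMI  r1←0xa1
3: ✓ MOVLE  r4←0xaa
4: ✓ CMP  NZCV=1001
5: · MOVLT
6: · SUBLT
7: · SUBEQ

EXEC = [2,3]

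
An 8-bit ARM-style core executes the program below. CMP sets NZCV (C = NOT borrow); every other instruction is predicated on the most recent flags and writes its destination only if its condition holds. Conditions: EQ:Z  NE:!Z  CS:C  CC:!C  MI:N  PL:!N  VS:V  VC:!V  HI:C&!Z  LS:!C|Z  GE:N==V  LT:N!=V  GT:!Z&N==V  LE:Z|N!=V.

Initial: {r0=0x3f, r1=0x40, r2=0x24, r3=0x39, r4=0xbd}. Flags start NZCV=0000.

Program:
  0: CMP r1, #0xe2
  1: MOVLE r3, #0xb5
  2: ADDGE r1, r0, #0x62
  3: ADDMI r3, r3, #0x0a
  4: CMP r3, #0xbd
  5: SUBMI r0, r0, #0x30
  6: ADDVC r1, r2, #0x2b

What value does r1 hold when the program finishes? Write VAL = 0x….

0: ✓ CMP  NZCV=0000
1: · MOVLE
2: ✓ ADDGE  r1←0xa1
3: · ADDMI
4: ✓ CMP  NZCV=0000
5: · SUBMI
6: ✓ ADDVC  r1←0x4f

VAL = 0x4f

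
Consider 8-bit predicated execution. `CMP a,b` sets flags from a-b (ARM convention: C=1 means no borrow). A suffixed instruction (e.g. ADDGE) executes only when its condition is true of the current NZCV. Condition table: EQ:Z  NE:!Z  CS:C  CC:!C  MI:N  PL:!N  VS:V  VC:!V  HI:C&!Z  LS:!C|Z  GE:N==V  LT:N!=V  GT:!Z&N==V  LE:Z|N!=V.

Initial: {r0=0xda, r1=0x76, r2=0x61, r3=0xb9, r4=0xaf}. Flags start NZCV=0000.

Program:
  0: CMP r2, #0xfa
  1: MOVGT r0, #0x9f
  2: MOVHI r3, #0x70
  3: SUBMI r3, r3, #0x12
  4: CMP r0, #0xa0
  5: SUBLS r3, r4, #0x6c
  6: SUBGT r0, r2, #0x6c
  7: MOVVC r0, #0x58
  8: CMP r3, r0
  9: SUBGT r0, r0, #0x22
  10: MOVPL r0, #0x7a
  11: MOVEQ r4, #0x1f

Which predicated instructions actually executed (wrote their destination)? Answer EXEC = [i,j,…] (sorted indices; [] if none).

EXEC = [1,5,7]

0: ✓ CMP  NZCV=0000
1: ✓ MOVGT  r0←0x9f
2: · MOVHI
3: · SUBMI
4: ✓ CMP  NZCV=1000
5: ✓ SUBLS  r3←0x43
6: · SUBGT
7: ✓ MOVVC  r0←0x58
8: ✓ CMP  NZCV=1000
9: · SUBGT
10: · MOVPL
11: · MOVEQ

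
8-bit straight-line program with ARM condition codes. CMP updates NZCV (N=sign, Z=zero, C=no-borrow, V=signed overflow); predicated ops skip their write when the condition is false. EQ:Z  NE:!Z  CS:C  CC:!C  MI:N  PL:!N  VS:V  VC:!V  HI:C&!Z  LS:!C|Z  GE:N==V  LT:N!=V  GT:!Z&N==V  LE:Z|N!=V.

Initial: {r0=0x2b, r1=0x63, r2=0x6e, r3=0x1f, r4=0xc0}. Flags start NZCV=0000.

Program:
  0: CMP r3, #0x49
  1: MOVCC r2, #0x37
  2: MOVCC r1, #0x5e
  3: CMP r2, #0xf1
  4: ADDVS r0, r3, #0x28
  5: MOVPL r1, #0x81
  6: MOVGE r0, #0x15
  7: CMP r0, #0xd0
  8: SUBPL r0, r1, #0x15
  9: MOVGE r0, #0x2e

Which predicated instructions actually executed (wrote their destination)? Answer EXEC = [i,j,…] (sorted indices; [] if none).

EXEC = [1,2,5,6,8,9]

[0] flags=1000 → (cmp)
[1] flags=1000 CC?T → r2=0x37
[2] flags=1000 CC?T → r1=0x5e
[3] flags=0000 → (cmp)
[4] flags=0000 VS?F → skip
[5] flags=0000 PL?T → r1=0x81
[6] flags=0000 GE?T → r0=0x15
[7] flags=0000 → (cmp)
[8] flags=0000 PL?T → r0=0x6c
[9] flags=0000 GE?T → r0=0x2e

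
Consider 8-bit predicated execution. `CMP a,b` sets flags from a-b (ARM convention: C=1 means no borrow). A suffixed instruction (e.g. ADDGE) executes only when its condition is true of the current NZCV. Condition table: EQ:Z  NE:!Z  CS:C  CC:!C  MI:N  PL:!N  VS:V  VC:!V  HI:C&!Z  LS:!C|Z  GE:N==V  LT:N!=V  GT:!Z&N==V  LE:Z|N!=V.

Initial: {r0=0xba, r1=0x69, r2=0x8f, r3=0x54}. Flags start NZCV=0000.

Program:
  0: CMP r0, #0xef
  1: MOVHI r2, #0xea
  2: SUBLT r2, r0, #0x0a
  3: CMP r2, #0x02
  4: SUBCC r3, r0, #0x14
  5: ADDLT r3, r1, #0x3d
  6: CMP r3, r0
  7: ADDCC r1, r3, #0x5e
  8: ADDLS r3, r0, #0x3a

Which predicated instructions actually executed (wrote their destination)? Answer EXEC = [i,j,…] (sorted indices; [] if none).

EXEC = [2,5,7,8]

[0] flags=1000 → (cmp)
[1] flags=1000 HI?F → skip
[2] flags=1000 LT?T → r2=0xb0
[3] flags=1010 → (cmp)
[4] flags=1010 CC?F → skip
[5] flags=1010 LT?T → r3=0xa6
[6] flags=1000 → (cmp)
[7] flags=1000 CC?T → r1=0x04
[8] flags=1000 LS?T → r3=0xf4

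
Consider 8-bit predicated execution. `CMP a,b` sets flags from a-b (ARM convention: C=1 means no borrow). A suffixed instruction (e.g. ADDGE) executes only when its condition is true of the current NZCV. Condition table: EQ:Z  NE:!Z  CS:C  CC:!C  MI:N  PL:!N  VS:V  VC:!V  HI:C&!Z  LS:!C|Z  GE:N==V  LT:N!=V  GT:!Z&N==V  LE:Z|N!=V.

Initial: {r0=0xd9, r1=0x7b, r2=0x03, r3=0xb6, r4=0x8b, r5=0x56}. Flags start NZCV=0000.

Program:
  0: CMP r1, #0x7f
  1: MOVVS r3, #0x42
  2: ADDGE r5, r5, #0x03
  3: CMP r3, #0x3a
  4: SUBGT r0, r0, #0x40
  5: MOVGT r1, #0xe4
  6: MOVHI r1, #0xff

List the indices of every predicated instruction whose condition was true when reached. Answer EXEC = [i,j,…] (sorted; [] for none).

[0] flags=1000 → (cmp)
[1] flags=1000 VS?F → skip
[2] flags=1000 GE?F → skip
[3] flags=0011 → (cmp)
[4] flags=0011 GT?F → skip
[5] flags=0011 GT?F → skip
[6] flags=0011 HI?T → r1=0xff

EXEC = [6]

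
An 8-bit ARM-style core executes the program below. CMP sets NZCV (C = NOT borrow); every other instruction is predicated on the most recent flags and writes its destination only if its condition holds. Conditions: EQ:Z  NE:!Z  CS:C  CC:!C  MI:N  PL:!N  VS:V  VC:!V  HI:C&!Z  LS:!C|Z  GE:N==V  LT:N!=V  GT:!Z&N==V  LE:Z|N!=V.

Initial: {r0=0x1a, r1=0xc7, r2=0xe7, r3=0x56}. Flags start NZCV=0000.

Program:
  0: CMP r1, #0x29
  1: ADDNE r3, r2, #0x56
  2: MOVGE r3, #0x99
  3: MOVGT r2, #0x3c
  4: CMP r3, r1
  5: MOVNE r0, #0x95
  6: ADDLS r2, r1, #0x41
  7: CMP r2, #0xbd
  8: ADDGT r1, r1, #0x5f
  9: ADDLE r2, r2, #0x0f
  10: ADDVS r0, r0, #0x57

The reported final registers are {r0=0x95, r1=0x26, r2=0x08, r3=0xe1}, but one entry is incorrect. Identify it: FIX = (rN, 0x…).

FIX = (r3, 0x3d)

0: ✓ CMP  NZCV=1010
1: ✓ ADDNE  r3←0x3d
2: · MOVGE
3: · MOVGT
4: ✓ CMP  NZCV=0000
5: ✓ MOVNE  r0←0x95
6: ✓ ADDLS  r2←0x08
7: ✓ CMP  NZCV=0000
8: ✓ ADDGT  r1←0x26
9: · ADDLE
10: · ADDVS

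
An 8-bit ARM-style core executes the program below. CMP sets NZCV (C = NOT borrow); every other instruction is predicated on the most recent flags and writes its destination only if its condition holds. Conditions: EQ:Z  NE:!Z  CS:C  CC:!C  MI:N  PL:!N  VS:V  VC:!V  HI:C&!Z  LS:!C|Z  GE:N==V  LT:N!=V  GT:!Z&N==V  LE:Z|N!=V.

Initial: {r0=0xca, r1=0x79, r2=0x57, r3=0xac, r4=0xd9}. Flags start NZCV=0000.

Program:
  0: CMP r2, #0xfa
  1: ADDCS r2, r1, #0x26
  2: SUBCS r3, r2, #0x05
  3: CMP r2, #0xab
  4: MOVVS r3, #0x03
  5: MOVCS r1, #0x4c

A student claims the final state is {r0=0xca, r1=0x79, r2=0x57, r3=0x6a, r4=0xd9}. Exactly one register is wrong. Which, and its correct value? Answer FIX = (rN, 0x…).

[0] flags=0000 → (cmp)
[1] flags=0000 CS?F → skip
[2] flags=0000 CS?F → skip
[3] flags=1001 → (cmp)
[4] flags=1001 VS?T → r3=0x03
[5] flags=1001 CS?F → skip

FIX = (r3, 0x03)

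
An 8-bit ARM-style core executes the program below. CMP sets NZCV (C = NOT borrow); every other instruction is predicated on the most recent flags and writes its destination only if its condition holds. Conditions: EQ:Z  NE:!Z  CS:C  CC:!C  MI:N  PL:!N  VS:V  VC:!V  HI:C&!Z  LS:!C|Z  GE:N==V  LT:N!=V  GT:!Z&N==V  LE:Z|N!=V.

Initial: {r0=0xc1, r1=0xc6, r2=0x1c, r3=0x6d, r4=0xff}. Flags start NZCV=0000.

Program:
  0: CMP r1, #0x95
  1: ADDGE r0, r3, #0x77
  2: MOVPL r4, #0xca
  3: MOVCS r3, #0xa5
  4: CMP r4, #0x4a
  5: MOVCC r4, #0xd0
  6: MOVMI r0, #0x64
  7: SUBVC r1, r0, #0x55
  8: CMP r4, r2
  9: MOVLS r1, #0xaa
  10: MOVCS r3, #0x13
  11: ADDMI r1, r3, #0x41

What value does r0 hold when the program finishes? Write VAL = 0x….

0: ✓ CMP  NZCV=0010
1: ✓ ADDGE  r0←0xe4
2: ✓ MOVPL  r4←0xca
3: ✓ MOVCS  r3←0xa5
4: ✓ CMP  NZCV=1010
5: · MOVCC
6: ✓ MOVMI  r0←0x64
7: ✓ SUBVC  r1←0x0f
8: ✓ CMP  NZCV=1010
9: · MOVLS
10: ✓ MOVCS  r3←0x13
11: ✓ ADDMI  r1←0x54

VAL = 0x64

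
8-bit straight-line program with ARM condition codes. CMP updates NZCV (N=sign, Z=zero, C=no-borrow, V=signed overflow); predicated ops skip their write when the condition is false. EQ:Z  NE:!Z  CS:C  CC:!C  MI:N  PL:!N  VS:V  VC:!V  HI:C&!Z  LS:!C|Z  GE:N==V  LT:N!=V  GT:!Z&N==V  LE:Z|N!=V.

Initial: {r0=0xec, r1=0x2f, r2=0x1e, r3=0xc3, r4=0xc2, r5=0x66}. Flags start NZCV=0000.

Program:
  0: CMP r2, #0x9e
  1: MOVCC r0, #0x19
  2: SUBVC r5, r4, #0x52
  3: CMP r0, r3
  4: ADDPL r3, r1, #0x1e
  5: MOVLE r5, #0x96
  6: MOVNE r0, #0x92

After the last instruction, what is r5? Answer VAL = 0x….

VAL = 0x66

[0] flags=1001 → (cmp)
[1] flags=1001 CC?T → r0=0x19
[2] flags=1001 VC?F → skip
[3] flags=0000 → (cmp)
[4] flags=0000 PL?T → r3=0x4d
[5] flags=0000 LE?F → skip
[6] flags=0000 NE?T → r0=0x92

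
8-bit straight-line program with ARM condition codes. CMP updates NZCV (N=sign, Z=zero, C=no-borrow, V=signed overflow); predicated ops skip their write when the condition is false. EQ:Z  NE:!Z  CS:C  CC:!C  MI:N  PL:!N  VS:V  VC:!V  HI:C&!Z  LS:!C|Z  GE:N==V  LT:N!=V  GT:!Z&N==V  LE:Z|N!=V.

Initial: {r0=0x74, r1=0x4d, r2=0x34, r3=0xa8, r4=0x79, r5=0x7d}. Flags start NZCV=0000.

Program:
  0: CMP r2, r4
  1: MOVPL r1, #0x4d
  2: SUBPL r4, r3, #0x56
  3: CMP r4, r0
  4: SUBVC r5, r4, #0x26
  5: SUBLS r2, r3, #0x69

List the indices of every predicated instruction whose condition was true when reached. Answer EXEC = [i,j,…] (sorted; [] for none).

0: ✓ CMP  NZCV=1000
1: · MOVPL
2: · SUBPL
3: ✓ CMP  NZCV=0010
4: ✓ SUBVC  r5←0x53
5: · SUBLS

EXEC = [4]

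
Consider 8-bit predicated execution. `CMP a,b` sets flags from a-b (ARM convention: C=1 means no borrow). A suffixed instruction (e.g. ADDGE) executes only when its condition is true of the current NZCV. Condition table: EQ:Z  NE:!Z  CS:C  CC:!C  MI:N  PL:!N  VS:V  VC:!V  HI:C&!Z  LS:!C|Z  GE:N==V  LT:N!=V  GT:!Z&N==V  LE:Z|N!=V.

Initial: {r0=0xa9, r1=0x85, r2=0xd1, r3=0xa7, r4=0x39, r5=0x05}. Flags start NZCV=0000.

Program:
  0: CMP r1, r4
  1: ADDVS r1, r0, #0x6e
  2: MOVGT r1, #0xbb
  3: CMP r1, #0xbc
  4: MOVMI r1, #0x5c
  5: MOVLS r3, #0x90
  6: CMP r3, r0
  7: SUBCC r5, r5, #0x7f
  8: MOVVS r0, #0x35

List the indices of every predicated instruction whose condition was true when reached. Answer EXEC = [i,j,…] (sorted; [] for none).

[0] flags=0011 → (cmp)
[1] flags=0011 VS?T → r1=0x17
[2] flags=0011 GT?F → skip
[3] flags=0000 → (cmp)
[4] flags=0000 MI?F → skip
[5] flags=0000 LS?T → r3=0x90
[6] flags=1000 → (cmp)
[7] flags=1000 CC?T → r5=0x86
[8] flags=1000 VS?F → skip

EXEC = [1,5,7]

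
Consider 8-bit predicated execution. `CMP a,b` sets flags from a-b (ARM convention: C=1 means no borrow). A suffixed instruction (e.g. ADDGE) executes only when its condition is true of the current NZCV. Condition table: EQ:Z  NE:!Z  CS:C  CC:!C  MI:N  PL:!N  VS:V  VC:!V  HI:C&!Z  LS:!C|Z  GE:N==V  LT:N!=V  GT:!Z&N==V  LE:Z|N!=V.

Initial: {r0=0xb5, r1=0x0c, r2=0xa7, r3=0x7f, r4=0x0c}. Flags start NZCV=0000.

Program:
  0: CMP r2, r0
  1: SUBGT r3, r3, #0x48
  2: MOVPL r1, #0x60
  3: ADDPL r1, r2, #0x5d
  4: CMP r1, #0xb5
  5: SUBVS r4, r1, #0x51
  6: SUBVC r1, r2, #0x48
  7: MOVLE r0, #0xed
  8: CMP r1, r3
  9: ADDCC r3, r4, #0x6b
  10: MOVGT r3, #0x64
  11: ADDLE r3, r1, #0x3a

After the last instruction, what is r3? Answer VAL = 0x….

0: ✓ CMP  NZCV=1000
1: · SUBGT
2: · MOVPL
3: · ADDPL
4: ✓ CMP  NZCV=0000
5: · SUBVS
6: ✓ SUBVC  r1←0x5f
7: · MOVLE
8: ✓ CMP  NZCV=1000
9: ✓ ADDCC  r3←0x77
10: · MOVGT
11: ✓ ADDLE  r3←0x99

VAL = 0x99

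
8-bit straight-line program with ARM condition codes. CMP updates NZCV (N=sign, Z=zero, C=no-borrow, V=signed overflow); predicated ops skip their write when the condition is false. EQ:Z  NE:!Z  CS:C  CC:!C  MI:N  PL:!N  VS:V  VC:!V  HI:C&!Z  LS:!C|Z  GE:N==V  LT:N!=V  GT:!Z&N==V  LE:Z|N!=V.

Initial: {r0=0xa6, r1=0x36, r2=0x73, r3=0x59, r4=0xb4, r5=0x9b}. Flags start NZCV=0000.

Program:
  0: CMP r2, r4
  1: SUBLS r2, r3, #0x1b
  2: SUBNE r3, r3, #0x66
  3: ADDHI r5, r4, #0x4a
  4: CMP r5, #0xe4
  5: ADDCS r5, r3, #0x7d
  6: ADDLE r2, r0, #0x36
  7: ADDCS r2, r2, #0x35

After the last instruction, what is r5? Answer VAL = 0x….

0: ✓ CMP  NZCV=1001
1: ✓ SUBLS  r2←0x3e
2: ✓ SUBNE  r3←0xf3
3: · ADDHI
4: ✓ CMP  NZCV=1000
5: · ADDCS
6: ✓ ADDLE  r2←0xdc
7: · ADDCS

VAL = 0x9b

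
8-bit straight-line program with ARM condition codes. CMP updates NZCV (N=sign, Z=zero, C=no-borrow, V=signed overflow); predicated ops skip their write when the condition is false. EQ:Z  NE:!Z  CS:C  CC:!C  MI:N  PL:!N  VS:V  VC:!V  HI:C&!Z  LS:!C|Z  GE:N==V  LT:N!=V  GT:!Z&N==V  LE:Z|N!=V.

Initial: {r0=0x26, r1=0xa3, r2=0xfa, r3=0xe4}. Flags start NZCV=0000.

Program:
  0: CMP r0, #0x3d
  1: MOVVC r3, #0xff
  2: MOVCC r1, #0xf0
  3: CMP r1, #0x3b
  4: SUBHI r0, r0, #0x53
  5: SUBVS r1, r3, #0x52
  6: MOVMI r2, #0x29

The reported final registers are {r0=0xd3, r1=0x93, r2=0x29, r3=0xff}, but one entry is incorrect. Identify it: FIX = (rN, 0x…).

FIX = (r1, 0xf0)

0: ✓ CMP  NZCV=1000
1: ✓ MOVVC  r3←0xff
2: ✓ MOVCC  r1←0xf0
3: ✓ CMP  NZCV=1010
4: ✓ SUBHI  r0←0xd3
5: · SUBVS
6: ✓ MOVMI  r2←0x29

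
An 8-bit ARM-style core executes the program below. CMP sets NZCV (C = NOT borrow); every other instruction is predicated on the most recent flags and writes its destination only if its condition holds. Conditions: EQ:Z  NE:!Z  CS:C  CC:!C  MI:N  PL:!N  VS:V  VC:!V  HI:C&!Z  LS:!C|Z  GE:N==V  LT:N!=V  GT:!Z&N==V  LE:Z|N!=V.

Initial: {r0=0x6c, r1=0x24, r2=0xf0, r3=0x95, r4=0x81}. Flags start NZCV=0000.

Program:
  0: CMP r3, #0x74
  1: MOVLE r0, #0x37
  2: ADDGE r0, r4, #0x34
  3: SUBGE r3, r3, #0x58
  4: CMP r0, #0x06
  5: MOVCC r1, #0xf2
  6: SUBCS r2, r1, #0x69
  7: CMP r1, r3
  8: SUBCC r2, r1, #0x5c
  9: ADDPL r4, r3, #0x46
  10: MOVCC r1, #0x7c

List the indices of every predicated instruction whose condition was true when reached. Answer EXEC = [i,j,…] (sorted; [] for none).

[0] flags=0011 → (cmp)
[1] flags=0011 LE?T → r0=0x37
[2] flags=0011 GE?F → skip
[3] flags=0011 GE?F → skip
[4] flags=0010 → (cmp)
[5] flags=0010 CC?F → skip
[6] flags=0010 CS?T → r2=0xbb
[7] flags=1001 → (cmp)
[8] flags=1001 CC?T → r2=0xc8
[9] flags=1001 PL?F → skip
[10] flags=1001 CC?T → r1=0x7c

EXEC = [1,6,8,10]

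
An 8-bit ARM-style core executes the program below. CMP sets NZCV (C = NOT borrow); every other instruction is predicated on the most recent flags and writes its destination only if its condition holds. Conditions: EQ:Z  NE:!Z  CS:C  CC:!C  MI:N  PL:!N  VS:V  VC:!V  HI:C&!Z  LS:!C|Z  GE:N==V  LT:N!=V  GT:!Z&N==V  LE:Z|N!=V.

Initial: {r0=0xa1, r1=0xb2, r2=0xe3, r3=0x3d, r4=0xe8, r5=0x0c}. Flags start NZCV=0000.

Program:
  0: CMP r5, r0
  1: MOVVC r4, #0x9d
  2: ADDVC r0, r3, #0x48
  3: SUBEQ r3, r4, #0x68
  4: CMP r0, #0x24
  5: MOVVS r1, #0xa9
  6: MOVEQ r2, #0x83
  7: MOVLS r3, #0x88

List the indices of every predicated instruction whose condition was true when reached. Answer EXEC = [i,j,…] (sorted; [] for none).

EXEC = [1,2,5]

[0] flags=0000 → (cmp)
[1] flags=0000 VC?T → r4=0x9d
[2] flags=0000 VC?T → r0=0x85
[3] flags=0000 EQ?F → skip
[4] flags=0011 → (cmp)
[5] flags=0011 VS?T → r1=0xa9
[6] flags=0011 EQ?F → skip
[7] flags=0011 LS?F → skip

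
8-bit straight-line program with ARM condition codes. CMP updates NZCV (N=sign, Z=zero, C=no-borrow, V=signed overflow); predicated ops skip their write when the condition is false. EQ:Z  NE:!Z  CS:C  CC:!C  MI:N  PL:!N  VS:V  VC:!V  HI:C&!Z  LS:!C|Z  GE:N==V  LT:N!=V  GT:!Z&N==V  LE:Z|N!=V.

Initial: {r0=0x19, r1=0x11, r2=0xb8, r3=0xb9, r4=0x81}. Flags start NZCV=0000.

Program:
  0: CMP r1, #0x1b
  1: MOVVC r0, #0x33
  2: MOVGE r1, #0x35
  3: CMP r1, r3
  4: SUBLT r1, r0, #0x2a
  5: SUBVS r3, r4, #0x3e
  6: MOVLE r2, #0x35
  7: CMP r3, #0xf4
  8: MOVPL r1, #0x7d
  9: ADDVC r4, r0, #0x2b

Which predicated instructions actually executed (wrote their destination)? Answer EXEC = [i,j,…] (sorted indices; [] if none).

[0] flags=1000 → (cmp)
[1] flags=1000 VC?T → r0=0x33
[2] flags=1000 GE?F → skip
[3] flags=0000 → (cmp)
[4] flags=0000 LT?F → skip
[5] flags=0000 VS?F → skip
[6] flags=0000 LE?F → skip
[7] flags=1000 → (cmp)
[8] flags=1000 PL?F → skip
[9] flags=1000 VC?T → r4=0x5e

EXEC = [1,9]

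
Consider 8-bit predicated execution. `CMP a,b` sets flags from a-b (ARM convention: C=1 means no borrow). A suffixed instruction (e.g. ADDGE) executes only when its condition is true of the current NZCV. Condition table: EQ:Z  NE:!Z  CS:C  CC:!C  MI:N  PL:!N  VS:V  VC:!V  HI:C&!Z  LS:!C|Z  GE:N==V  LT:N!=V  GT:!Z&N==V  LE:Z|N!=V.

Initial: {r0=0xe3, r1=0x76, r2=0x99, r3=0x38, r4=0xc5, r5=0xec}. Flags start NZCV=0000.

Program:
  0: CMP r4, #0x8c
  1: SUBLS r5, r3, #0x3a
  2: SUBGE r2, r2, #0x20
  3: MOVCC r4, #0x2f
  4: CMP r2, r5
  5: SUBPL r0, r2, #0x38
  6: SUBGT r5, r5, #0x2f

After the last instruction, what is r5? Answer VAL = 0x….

0: ✓ CMP  NZCV=0010
1: · SUBLS
2: ✓ SUBGE  r2←0x79
3: · MOVCC
4: ✓ CMP  NZCV=1001
5: · SUBPL
6: ✓ SUBGT  r5←0xbd

VAL = 0xbd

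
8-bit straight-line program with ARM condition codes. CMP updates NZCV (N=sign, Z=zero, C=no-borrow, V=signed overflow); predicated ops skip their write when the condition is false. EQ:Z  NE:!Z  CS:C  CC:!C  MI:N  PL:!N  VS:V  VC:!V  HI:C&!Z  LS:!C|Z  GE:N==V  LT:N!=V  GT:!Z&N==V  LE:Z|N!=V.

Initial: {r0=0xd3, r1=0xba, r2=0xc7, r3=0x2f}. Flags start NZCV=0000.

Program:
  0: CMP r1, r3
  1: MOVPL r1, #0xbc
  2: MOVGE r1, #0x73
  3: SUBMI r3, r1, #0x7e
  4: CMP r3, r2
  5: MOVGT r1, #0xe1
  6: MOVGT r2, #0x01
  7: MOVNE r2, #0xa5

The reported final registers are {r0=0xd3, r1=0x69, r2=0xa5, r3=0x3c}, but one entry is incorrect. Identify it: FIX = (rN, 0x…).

FIX = (r1, 0xe1)

[0] flags=1010 → (cmp)
[1] flags=1010 PL?F → skip
[2] flags=1010 GE?F → skip
[3] flags=1010 MI?T → r3=0x3c
[4] flags=0000 → (cmp)
[5] flags=0000 GT?T → r1=0xe1
[6] flags=0000 GT?T → r2=0x01
[7] flags=0000 NE?T → r2=0xa5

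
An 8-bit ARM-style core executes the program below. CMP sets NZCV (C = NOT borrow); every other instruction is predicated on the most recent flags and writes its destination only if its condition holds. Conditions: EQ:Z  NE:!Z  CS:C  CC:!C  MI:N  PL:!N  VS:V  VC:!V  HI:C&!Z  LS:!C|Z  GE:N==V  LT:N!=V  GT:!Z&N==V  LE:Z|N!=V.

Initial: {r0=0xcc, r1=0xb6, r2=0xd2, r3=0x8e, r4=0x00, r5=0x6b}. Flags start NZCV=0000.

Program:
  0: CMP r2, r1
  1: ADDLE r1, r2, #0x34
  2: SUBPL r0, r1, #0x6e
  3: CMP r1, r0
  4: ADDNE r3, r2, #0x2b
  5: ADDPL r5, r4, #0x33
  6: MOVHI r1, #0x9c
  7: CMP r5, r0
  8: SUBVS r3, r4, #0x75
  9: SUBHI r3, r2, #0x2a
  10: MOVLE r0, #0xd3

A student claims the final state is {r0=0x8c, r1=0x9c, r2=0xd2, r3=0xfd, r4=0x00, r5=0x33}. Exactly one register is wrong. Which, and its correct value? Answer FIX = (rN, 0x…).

0: ✓ CMP  NZCV=0010
1: · ADDLE
2: ✓ SUBPL  r0←0x48
3: ✓ CMP  NZCV=0011
4: ✓ ADDNE  r3←0xfd
5: ✓ ADDPL  r5←0x33
6: ✓ MOVHI  r1←0x9c
7: ✓ CMP  NZCV=1000
8: · SUBVS
9: · SUBHI
10: ✓ MOVLE  r0←0xd3

FIX = (r0, 0xd3)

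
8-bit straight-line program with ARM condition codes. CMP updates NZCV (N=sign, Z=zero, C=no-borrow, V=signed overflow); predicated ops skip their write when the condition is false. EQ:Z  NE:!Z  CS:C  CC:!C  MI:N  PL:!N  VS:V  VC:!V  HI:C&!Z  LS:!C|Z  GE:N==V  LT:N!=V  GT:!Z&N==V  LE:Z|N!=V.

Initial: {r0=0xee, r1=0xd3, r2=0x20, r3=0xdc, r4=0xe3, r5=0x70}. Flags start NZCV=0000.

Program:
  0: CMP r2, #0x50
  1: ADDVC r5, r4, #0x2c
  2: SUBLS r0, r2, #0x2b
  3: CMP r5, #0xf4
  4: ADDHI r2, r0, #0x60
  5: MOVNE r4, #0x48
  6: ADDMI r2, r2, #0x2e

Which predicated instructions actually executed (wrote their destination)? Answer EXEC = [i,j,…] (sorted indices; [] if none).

EXEC = [1,2,5]

[0] flags=1000 → (cmp)
[1] flags=1000 VC?T → r5=0x0f
[2] flags=1000 LS?T → r0=0xf5
[3] flags=0000 → (cmp)
[4] flags=0000 HI?F → skip
[5] flags=0000 NE?T → r4=0x48
[6] flags=0000 MI?F → skip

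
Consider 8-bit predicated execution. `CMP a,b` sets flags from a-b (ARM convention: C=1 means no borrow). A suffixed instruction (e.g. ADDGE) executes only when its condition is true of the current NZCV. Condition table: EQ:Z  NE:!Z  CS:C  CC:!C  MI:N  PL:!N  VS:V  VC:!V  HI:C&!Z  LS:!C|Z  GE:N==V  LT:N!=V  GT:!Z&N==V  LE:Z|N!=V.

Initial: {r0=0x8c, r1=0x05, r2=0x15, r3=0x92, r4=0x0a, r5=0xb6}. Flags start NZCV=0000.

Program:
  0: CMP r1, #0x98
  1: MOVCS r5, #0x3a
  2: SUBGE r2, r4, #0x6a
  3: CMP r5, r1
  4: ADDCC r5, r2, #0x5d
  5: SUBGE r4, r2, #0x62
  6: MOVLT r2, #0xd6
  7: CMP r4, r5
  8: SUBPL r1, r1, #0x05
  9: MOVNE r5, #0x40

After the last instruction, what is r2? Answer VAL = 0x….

0: ✓ CMP  NZCV=0000
1: · MOVCS
2: ✓ SUBGE  r2←0xa0
3: ✓ CMP  NZCV=1010
4: · ADDCC
5: · SUBGE
6: ✓ MOVLT  r2←0xd6
7: ✓ CMP  NZCV=0000
8: ✓ SUBPL  r1←0x00
9: ✓ MOVNE  r5←0x40

VAL = 0xd6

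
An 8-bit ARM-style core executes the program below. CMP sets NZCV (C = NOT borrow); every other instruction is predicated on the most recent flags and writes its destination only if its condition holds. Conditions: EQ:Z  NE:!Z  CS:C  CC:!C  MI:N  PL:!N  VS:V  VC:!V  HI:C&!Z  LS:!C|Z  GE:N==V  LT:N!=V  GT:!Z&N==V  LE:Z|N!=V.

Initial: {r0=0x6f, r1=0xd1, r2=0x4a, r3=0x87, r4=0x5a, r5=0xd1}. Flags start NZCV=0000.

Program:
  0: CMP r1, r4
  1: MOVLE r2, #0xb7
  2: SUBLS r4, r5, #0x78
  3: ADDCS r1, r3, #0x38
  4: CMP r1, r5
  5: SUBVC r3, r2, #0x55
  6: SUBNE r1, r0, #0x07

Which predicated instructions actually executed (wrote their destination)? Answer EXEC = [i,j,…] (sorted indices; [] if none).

EXEC = [1,3,5,6]

[0] flags=0011 → (cmp)
[1] flags=0011 LE?T → r2=0xb7
[2] flags=0011 LS?F → skip
[3] flags=0011 CS?T → r1=0xbf
[4] flags=1000 → (cmp)
[5] flags=1000 VC?T → r3=0x62
[6] flags=1000 NE?T → r1=0x68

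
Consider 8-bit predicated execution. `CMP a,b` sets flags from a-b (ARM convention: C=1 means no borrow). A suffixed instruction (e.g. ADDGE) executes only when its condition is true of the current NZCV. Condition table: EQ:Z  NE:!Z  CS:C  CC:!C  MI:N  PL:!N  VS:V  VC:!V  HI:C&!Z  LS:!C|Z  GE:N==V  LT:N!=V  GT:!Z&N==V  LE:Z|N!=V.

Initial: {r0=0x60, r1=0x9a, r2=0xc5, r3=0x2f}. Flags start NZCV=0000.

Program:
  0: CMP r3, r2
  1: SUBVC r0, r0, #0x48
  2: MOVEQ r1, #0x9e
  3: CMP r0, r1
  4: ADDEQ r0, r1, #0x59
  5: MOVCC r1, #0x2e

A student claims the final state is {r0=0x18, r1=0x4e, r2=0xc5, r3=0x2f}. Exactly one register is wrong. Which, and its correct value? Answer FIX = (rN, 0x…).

0: ✓ CMP  NZCV=0000
1: ✓ SUBVC  r0←0x18
2: · MOVEQ
3: ✓ CMP  NZCV=0000
4: · ADDEQ
5: ✓ MOVCC  r1←0x2e

FIX = (r1, 0x2e)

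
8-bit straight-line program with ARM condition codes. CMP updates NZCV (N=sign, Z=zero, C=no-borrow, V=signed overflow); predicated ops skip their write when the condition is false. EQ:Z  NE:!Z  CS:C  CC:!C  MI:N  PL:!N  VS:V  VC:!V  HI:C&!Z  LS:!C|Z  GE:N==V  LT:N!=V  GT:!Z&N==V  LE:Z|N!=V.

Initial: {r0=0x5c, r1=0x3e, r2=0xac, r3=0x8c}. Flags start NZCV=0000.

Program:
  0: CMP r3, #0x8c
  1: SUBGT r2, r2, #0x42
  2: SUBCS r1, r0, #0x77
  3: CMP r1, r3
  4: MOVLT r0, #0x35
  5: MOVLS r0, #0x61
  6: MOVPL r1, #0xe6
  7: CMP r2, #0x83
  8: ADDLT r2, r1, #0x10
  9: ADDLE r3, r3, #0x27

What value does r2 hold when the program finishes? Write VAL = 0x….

[0] flags=0110 → (cmp)
[1] flags=0110 GT?F → skip
[2] flags=0110 CS?T → r1=0xe5
[3] flags=0010 → (cmp)
[4] flags=0010 LT?F → skip
[5] flags=0010 LS?F → skip
[6] flags=0010 PL?T → r1=0xe6
[7] flags=0010 → (cmp)
[8] flags=0010 LT?F → skip
[9] flags=0010 LE?F → skip

VAL = 0xac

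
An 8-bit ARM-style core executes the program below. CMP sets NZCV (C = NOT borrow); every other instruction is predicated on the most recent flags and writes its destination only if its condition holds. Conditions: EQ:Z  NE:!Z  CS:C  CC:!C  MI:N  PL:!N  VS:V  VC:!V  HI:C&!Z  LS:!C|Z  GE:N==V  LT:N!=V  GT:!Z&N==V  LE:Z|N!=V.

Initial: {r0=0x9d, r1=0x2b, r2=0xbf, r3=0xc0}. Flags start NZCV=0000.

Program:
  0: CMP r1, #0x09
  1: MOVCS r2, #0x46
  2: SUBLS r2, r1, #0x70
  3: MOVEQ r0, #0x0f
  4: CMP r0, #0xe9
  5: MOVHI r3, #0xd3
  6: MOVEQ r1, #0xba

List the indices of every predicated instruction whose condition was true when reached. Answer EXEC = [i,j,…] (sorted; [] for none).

EXEC = [1]

[0] flags=0010 → (cmp)
[1] flags=0010 CS?T → r2=0x46
[2] flags=0010 LS?F → skip
[3] flags=0010 EQ?F → skip
[4] flags=1000 → (cmp)
[5] flags=1000 HI?F → skip
[6] flags=1000 EQ?F → skip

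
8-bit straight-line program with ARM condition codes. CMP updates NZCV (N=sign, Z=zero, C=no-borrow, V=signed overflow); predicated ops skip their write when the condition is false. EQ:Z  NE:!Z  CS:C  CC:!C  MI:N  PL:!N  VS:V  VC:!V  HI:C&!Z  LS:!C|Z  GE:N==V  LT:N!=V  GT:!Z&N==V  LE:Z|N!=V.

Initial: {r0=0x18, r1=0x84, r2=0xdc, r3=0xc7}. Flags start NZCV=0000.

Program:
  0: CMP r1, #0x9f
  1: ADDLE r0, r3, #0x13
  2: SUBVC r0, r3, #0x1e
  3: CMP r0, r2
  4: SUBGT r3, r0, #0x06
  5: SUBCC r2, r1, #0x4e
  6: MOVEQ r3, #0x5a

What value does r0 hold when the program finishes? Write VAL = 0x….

0: ✓ CMP  NZCV=1000
1: ✓ ADDLE  r0←0xda
2: ✓ SUBVC  r0←0xa9
3: ✓ CMP  NZCV=1000
4: · SUBGT
5: ✓ SUBCC  r2←0x36
6: · MOVEQ

VAL = 0xa9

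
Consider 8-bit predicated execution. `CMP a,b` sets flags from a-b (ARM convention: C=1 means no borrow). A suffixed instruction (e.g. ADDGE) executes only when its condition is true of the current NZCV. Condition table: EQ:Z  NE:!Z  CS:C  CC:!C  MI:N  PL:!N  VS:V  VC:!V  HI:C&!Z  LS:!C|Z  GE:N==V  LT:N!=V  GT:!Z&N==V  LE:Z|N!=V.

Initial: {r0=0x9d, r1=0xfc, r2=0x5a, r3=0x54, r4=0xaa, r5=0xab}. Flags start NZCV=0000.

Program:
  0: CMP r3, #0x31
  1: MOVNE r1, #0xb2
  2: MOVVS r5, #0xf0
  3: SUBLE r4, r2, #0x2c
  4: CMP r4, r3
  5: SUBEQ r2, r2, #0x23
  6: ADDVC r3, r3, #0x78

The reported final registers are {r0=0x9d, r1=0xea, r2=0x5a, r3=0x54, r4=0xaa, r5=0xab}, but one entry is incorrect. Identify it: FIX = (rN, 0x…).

[0] flags=0010 → (cmp)
[1] flags=0010 NE?T → r1=0xb2
[2] flags=0010 VS?F → skip
[3] flags=0010 LE?F → skip
[4] flags=0011 → (cmp)
[5] flags=0011 EQ?F → skip
[6] flags=0011 VC?F → skip

FIX = (r1, 0xb2)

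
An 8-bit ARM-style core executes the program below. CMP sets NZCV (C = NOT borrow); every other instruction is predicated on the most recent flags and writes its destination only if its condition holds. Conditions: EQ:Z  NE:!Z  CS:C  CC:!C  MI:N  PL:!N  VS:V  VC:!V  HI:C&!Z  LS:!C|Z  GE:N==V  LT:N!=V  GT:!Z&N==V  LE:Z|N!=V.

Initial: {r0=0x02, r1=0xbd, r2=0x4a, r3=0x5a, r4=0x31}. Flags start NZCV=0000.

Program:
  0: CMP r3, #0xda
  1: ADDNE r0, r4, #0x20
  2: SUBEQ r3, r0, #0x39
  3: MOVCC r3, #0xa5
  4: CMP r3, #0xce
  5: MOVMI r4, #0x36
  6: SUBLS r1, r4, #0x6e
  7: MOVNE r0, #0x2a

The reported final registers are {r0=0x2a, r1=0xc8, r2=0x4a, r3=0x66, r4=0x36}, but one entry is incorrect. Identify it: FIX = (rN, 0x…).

[0] flags=1001 → (cmp)
[1] flags=1001 NE?T → r0=0x51
[2] flags=1001 EQ?F → skip
[3] flags=1001 CC?T → r3=0xa5
[4] flags=1000 → (cmp)
[5] flags=1000 MI?T → r4=0x36
[6] flags=1000 LS?T → r1=0xc8
[7] flags=1000 NE?T → r0=0x2a

FIX = (r3, 0xa5)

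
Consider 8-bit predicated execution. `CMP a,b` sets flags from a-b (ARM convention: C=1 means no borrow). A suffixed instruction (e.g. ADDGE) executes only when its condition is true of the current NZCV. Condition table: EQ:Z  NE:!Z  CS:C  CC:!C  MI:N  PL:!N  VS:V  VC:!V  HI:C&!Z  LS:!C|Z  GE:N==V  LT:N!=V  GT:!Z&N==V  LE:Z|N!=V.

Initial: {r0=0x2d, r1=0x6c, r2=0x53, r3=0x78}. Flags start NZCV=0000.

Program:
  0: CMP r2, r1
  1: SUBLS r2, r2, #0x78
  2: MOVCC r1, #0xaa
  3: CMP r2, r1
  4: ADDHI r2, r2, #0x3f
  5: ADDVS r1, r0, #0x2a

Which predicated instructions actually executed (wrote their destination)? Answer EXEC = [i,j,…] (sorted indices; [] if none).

EXEC = [1,2,4]

[0] flags=1000 → (cmp)
[1] flags=1000 LS?T → r2=0xdb
[2] flags=1000 CC?T → r1=0xaa
[3] flags=0010 → (cmp)
[4] flags=0010 HI?T → r2=0x1a
[5] flags=0010 VS?F → skip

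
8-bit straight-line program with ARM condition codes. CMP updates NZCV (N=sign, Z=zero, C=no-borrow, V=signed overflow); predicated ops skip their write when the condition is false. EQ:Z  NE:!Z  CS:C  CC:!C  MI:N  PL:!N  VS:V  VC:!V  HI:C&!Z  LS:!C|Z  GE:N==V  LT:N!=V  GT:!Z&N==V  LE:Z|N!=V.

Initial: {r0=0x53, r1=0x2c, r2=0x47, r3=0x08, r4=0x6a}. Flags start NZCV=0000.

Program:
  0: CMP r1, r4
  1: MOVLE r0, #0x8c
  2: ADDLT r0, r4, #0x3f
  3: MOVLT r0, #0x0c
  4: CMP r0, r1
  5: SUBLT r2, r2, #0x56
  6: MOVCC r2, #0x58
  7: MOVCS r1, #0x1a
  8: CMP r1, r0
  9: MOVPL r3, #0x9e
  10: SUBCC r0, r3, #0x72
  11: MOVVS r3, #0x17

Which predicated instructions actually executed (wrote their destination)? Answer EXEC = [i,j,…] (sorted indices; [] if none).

[0] flags=1000 → (cmp)
[1] flags=1000 LE?T → r0=0x8c
[2] flags=1000 LT?T → r0=0xa9
[3] flags=1000 LT?T → r0=0x0c
[4] flags=1000 → (cmp)
[5] flags=1000 LT?T → r2=0xf1
[6] flags=1000 CC?T → r2=0x58
[7] flags=1000 CS?F → skip
[8] flags=0010 → (cmp)
[9] flags=0010 PL?T → r3=0x9e
[10] flags=0010 CC?F → skip
[11] flags=0010 VS?F → skip

EXEC = [1,2,3,5,6,9]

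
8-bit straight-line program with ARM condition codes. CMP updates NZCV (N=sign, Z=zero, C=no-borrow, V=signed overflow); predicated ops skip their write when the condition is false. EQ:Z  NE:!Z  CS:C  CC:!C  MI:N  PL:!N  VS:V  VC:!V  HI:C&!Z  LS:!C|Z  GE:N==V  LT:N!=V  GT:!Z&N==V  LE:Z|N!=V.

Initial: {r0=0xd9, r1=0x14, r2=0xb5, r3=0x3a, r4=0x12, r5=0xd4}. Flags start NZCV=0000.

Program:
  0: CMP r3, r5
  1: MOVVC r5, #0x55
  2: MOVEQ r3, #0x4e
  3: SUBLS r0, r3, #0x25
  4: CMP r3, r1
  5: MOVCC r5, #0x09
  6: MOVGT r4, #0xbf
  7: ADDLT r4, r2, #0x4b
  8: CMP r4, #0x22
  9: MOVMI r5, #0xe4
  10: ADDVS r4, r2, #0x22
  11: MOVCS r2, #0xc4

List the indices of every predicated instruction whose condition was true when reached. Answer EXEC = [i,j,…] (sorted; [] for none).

0: ✓ CMP  NZCV=0000
1: ✓ MOVVC  r5←0x55
2: · MOVEQ
3: ✓ SUBLS  r0←0x15
4: ✓ CMP  NZCV=0010
5: · MOVCC
6: ✓ MOVGT  r4←0xbf
7: · ADDLT
8: ✓ CMP  NZCV=1010
9: ✓ MOVMI  r5←0xe4
10: · ADDVS
11: ✓ MOVCS  r2←0xc4

EXEC = [1,3,6,9,11]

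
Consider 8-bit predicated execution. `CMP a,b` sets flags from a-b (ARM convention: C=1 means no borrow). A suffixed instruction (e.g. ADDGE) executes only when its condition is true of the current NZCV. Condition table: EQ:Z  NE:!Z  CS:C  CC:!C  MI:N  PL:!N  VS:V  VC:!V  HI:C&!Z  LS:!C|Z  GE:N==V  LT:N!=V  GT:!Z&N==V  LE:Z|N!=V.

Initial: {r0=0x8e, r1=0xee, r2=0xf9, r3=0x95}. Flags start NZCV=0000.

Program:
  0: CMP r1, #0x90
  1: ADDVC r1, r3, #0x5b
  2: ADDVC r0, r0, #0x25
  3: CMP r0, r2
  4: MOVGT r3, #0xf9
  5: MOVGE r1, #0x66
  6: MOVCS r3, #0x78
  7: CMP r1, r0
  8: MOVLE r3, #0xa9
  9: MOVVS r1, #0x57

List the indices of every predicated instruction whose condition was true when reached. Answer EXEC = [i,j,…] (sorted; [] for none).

0: ✓ CMP  NZCV=0010
1: ✓ ADDVC  r1←0xf0
2: ✓ ADDVC  r0←0xb3
3: ✓ CMP  NZCV=1000
4: · MOVGT
5: · MOVGE
6: · MOVCS
7: ✓ CMP  NZCV=0010
8: · MOVLE
9: · MOVVS

EXEC = [1,2]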